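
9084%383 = 275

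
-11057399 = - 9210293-1847106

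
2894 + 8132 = 11026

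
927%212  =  79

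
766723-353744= 412979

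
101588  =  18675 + 82913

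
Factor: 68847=3^1 *53^1*433^1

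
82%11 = 5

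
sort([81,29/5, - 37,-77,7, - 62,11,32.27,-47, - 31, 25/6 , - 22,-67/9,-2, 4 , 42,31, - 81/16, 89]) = [  -  77, - 62 , - 47, - 37, - 31,-22, - 67/9,  -  81/16, - 2,4, 25/6,29/5,7,11,  31, 32.27,42, 81,89]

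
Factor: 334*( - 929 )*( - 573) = 177793878 = 2^1*3^1 * 167^1*191^1*929^1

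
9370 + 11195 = 20565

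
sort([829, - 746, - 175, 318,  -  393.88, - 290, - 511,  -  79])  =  [-746, - 511, - 393.88,- 290, - 175, - 79,318,  829]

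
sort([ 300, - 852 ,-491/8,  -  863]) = [ - 863, - 852, - 491/8, 300]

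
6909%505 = 344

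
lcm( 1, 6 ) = 6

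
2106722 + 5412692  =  7519414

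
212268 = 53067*4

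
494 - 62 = 432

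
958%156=22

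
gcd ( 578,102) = 34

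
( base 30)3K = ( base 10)110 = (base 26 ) 46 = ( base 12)92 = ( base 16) 6e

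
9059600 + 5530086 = 14589686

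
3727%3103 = 624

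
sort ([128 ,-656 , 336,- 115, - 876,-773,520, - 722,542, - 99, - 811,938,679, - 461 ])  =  [-876, -811 , - 773,-722, - 656, - 461, - 115, -99 , 128,336,520, 542, 679,938 ] 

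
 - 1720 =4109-5829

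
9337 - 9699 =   -  362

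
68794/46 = 34397/23 = 1495.52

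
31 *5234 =162254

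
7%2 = 1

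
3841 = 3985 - 144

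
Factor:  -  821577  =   - 3^1*173^1*1583^1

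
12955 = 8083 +4872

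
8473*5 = 42365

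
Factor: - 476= - 2^2 * 7^1 * 17^1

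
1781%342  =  71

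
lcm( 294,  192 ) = 9408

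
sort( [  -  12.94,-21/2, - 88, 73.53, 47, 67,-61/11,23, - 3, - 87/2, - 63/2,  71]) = [ - 88, - 87/2,-63/2,  -  12.94, - 21/2, - 61/11, - 3, 23,47,67, 71, 73.53 ]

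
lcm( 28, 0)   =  0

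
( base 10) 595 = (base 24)10j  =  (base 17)210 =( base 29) KF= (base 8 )1123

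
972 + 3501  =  4473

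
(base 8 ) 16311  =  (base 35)60J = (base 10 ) 7369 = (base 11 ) 559a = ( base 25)BJJ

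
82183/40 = 2054  +  23/40 =2054.57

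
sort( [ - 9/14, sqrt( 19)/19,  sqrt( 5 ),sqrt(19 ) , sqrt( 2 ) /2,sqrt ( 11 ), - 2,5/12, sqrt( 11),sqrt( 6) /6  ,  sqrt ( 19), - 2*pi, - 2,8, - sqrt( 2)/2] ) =[ - 2* pi,-2,-2, - sqrt( 2)/2,  -  9/14, sqrt( 19) /19,sqrt(6)/6,5/12, sqrt ( 2 )/2, sqrt(5 ),sqrt (11),  sqrt(11),sqrt(19) , sqrt(19), 8 ] 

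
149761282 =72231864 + 77529418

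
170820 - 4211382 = -4040562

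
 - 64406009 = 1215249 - 65621258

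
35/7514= 35/7514 = 0.00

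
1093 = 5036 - 3943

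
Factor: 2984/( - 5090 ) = -2^2*5^ (  -  1 ) * 373^1*509^(-1 ) =- 1492/2545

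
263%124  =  15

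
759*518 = 393162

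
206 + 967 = 1173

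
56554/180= 314 + 17/90=314.19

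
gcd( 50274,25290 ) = 18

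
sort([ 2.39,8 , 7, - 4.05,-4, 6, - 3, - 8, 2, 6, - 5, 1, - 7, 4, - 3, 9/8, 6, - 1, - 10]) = [ - 10, - 8, - 7, - 5, - 4.05,-4,-3 , - 3,-1,1,9/8,2,  2.39,4, 6, 6, 6 , 7, 8]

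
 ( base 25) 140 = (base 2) 1011010101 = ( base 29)p0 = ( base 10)725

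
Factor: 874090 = 2^1*5^1*7^1* 12487^1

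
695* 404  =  280780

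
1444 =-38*( - 38) 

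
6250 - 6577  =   - 327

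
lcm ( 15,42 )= 210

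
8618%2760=338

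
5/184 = 5/184 = 0.03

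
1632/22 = 74+2/11 = 74.18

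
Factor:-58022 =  - 2^1*67^1* 433^1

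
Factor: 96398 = 2^1*157^1*307^1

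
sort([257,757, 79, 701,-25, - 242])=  [ - 242, - 25, 79,257,701  ,  757 ]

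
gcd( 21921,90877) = 1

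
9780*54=528120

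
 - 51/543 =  - 17/181 = - 0.09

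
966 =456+510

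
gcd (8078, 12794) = 2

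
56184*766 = 43036944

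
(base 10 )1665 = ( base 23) 339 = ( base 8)3201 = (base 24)2L9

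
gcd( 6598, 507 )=1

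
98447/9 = 10938 + 5/9 = 10938.56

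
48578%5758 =2514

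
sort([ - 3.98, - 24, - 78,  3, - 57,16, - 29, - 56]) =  [- 78, - 57, - 56, - 29, - 24, - 3.98, 3,16]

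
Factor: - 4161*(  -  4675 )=3^1*5^2*11^1* 17^1*19^1 * 73^1  =  19452675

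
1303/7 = 1303/7 = 186.14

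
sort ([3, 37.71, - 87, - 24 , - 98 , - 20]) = [  -  98, - 87,-24, - 20,3,37.71 ] 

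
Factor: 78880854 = 2^1 * 3^1* 13^1*53^1*19081^1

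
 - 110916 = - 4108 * 27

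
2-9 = - 7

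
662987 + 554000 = 1216987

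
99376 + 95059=194435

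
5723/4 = 1430 + 3/4 = 1430.75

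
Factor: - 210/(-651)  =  10/31   =  2^1*5^1 * 31^(- 1) 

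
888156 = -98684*( - 9 )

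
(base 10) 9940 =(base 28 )cj0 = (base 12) 5904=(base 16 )26d4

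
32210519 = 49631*649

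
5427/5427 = 1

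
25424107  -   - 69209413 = 94633520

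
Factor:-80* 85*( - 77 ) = 2^4*5^2*7^1*11^1*17^1 =523600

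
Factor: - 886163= - 886163^1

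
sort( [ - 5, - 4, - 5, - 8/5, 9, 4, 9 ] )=[ - 5, - 5, - 4,- 8/5, 4,9,  9] 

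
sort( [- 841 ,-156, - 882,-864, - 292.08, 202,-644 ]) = [ - 882,-864, - 841 , - 644,  -  292.08, - 156,202] 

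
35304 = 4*8826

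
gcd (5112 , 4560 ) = 24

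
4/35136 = 1/8784 = 0.00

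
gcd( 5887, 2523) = 841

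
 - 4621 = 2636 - 7257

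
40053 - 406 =39647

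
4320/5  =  864 = 864.00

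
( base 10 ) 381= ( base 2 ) 101111101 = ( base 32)BT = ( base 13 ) 234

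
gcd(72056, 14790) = 2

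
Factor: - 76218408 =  - 2^3*3^6 * 7^1*1867^1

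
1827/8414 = 261/1202 = 0.22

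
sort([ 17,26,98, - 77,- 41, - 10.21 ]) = [-77, - 41, - 10.21,17,26,98 ]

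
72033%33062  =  5909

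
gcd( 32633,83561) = 1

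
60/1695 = 4/113 =0.04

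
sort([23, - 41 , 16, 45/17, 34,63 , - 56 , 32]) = [ - 56,-41, 45/17,16,23,32, 34,  63]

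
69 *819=56511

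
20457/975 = 20 + 319/325 = 20.98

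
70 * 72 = 5040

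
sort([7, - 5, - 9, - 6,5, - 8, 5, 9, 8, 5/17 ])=[ - 9, - 8, - 6, - 5 , 5/17,5, 5, 7, 8, 9 ]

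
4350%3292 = 1058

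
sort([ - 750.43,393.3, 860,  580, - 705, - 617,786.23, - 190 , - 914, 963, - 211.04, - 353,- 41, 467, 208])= [-914,-750.43 , - 705, - 617, - 353, - 211.04, - 190,-41, 208, 393.3 , 467,580, 786.23,  860, 963] 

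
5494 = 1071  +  4423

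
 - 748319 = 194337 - 942656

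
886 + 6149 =7035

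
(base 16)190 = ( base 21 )j1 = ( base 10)400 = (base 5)3100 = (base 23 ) H9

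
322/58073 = 322/58073= 0.01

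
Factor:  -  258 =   -  2^1 *3^1* 43^1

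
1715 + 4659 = 6374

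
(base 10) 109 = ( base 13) 85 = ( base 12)91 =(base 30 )3J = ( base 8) 155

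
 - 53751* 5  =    -  268755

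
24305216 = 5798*4192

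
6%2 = 0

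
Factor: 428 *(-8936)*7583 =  - 2^5*107^1*1117^1*7583^1 = -29002002464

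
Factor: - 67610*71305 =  - 2^1*5^2 * 13^1 * 1097^1*6761^1 = - 4820931050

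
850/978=425/489 = 0.87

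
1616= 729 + 887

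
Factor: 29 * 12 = 348= 2^2* 3^1 * 29^1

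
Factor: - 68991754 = - 2^1*13^1 * 29^1 * 37^1 * 2473^1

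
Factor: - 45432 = -2^3*3^2*631^1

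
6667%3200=267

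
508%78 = 40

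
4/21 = 4/21  =  0.19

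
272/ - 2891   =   - 1+2619/2891 =- 0.09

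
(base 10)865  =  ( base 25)19f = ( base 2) 1101100001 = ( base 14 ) 45b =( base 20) 235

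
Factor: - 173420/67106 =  - 230/89=- 2^1*5^1*23^1*89^ ( - 1) 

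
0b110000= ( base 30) 1I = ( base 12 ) 40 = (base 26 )1m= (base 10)48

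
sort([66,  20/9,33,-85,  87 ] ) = [ - 85 , 20/9,  33, 66, 87 ]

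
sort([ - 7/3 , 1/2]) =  [ - 7/3, 1/2]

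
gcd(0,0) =0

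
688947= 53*12999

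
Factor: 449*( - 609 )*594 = -2^1*3^4*7^1 * 11^1*29^1*449^1 = - 162423954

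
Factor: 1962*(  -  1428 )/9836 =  - 700434/2459 = - 2^1 * 3^3 * 7^1 * 17^1*109^1  *2459^ ( -1 )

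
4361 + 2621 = 6982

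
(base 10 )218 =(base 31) 71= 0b11011010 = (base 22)9k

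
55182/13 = 4244 + 10/13= 4244.77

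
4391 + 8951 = 13342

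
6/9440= 3/4720 = 0.00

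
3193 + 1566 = 4759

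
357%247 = 110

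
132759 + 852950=985709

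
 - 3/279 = - 1 + 92/93 = - 0.01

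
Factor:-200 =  - 2^3*5^2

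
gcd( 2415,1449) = 483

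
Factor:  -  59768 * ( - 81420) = 2^5 * 3^1*5^1 *23^1*31^1*59^1*241^1 = 4866310560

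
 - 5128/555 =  - 10 + 422/555 = -9.24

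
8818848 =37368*236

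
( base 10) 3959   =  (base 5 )111314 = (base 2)111101110111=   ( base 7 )14354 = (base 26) 5M7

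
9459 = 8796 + 663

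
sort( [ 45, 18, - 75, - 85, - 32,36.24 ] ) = [ - 85,-75, - 32,18 , 36.24 , 45 ]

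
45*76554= 3444930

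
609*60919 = 37099671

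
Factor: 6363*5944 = 37821672= 2^3*3^2 * 7^1*101^1 * 743^1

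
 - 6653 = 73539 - 80192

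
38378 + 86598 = 124976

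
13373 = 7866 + 5507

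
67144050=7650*8777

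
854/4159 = 854/4159 = 0.21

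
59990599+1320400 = 61310999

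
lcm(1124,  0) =0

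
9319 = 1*9319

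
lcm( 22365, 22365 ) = 22365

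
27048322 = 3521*7682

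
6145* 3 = 18435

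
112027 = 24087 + 87940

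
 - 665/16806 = -1 + 16141/16806 = - 0.04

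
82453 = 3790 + 78663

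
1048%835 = 213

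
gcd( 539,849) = 1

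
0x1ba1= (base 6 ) 52425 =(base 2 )1101110100001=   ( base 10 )7073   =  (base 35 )5r3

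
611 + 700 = 1311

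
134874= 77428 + 57446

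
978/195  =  326/65 =5.02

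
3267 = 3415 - 148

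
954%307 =33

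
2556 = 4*639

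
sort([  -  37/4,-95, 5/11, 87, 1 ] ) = [ - 95, -37/4,5/11,1 , 87]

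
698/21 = 698/21 = 33.24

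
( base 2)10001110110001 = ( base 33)8CT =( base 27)ceb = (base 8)21661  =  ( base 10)9137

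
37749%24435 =13314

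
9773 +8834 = 18607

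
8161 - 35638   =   - 27477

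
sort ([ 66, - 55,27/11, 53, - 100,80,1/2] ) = [-100 , - 55, 1/2,27/11, 53, 66,80] 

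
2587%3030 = 2587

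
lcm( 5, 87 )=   435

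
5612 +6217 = 11829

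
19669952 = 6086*3232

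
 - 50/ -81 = 50/81 = 0.62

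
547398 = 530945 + 16453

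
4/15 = 4/15 = 0.27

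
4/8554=2/4277 = 0.00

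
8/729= 8/729 = 0.01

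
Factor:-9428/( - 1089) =2^2*3^( - 2)*11^ ( - 2 ) * 2357^1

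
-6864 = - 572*12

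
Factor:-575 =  - 5^2*23^1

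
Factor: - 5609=-71^1*79^1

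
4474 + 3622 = 8096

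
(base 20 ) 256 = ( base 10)906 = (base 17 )325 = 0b1110001010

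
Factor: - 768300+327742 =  - 440558 = - 2^1*220279^1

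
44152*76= 3355552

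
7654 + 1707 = 9361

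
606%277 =52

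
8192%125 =67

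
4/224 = 1/56 = 0.02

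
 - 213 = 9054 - 9267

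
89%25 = 14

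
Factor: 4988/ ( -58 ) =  - 2^1*43^1 = - 86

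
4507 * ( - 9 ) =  - 40563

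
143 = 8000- 7857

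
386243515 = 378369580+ 7873935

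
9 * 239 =2151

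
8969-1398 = 7571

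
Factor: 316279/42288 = 2^( - 4) * 3^(-1)*359^1 = 359/48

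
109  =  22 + 87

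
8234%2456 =866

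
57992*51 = 2957592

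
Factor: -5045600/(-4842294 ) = 2522800/2421147= 2^4* 3^( - 1)*5^2*7^1*17^1*53^1*631^(  -  1)*1279^( - 1)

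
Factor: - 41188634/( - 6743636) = 20594317/3371818= 2^( - 1) * 163^( - 1 )*719^1 * 10343^(-1 )*28643^1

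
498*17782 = 8855436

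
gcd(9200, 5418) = 2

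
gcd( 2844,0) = 2844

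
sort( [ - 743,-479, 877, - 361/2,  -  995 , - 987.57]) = [ - 995, - 987.57, - 743 , - 479, - 361/2, 877 ]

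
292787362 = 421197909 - 128410547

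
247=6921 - 6674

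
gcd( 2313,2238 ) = 3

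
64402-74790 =-10388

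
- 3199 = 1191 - 4390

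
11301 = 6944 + 4357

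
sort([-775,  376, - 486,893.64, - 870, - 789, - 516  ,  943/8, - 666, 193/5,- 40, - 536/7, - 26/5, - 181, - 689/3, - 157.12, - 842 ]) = [ - 870,-842,  -  789, - 775, - 666,- 516, - 486, - 689/3, - 181, - 157.12, - 536/7, - 40,-26/5,193/5,943/8, 376,  893.64]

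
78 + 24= 102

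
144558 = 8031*18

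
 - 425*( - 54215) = 23041375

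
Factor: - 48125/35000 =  - 2^(-3)*11^1 = - 11/8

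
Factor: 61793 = 61^1*1013^1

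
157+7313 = 7470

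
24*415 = 9960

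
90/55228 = 45/27614  =  0.00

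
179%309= 179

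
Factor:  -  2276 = - 2^2*569^1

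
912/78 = 11+9/13  =  11.69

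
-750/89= -750/89 = -8.43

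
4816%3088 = 1728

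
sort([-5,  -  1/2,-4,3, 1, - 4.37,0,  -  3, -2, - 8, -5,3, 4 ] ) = [ - 8, - 5, - 5,  -  4.37, - 4, - 3, - 2, - 1/2,0,1  ,  3,3,4 ] 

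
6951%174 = 165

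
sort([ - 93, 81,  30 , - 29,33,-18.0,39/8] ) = [ - 93, - 29 , - 18.0, 39/8, 30,33,81 ]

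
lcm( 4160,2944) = 191360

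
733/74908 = 733/74908 = 0.01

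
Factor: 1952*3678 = 7179456 =2^6*3^1*61^1 * 613^1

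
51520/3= 51520/3 = 17173.33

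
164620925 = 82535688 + 82085237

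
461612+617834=1079446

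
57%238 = 57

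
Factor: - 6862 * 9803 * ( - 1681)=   113077820666 = 2^1*41^2  *47^1* 73^1 * 9803^1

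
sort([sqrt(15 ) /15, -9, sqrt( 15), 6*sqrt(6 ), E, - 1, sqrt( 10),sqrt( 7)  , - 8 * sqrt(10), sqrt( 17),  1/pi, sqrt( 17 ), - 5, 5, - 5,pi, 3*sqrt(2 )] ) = [ - 8 * sqrt( 10),- 9, -5, - 5 , - 1,  sqrt( 15 )/15, 1/pi, sqrt( 7), E, pi,sqrt( 10), sqrt(15),sqrt( 17),  sqrt( 17 ), 3 * sqrt( 2 ), 5 , 6  *sqrt(6)] 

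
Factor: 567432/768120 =639/865 = 3^2*5^( - 1) * 71^1*173^( - 1)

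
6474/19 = 6474/19 = 340.74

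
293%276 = 17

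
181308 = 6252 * 29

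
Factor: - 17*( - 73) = 1241  =  17^1*73^1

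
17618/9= 17618/9 = 1957.56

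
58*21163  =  1227454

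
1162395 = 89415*13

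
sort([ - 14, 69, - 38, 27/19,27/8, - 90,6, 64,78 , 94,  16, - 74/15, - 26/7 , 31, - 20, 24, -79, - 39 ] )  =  [ - 90, - 79, - 39 , - 38, - 20,  -  14,  -  74/15, - 26/7 , 27/19,  27/8  ,  6 , 16,24,31,64,69,78 , 94]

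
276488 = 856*323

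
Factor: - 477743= - 7^1*139^1*491^1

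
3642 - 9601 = -5959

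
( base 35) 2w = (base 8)146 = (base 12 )86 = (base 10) 102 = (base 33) 33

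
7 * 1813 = 12691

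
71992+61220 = 133212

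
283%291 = 283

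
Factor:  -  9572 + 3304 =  - 6268 = - 2^2*1567^1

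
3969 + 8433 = 12402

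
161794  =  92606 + 69188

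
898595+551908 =1450503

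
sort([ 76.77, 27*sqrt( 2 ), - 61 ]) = [ - 61, 27*sqrt ( 2), 76.77]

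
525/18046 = 75/2578 = 0.03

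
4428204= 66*67094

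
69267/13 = 5328 + 3/13 =5328.23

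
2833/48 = 59+1/48 = 59.02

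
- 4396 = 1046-5442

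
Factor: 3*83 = 3^1*83^1  =  249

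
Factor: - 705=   -  3^1*5^1*47^1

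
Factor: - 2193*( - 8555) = 3^1*5^1*17^1 * 29^1*43^1*59^1 = 18761115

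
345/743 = 345/743 = 0.46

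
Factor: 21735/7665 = 3^2*23^1*73^(-1) = 207/73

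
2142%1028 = 86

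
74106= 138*537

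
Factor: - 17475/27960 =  - 2^ ( - 3)*5^1 = - 5/8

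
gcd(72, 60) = 12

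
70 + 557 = 627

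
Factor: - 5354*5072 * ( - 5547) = 2^5 *3^1*43^2*317^1 * 2677^1 = 150631491936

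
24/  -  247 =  - 24/247 = -  0.10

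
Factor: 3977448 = 2^3*3^1 * 103^1*1609^1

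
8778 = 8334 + 444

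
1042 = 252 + 790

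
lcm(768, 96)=768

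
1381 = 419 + 962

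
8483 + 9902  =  18385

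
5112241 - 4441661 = 670580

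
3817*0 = 0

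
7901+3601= 11502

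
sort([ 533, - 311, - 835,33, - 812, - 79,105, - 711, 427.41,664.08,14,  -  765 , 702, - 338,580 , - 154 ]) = [ - 835, - 812, - 765,  -  711, - 338 , - 311, - 154 ,-79,14,33, 105 , 427.41, 533,580,664.08,702]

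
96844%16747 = 13109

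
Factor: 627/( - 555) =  - 209/185 = - 5^ (- 1)* 11^1*19^1*37^( - 1) 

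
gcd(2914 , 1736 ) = 62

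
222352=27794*8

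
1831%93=64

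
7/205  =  7/205 = 0.03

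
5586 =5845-259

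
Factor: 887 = 887^1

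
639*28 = 17892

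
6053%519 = 344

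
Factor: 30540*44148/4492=337069980/1123  =  2^2*3^2*5^1*13^1 * 283^1 * 509^1 * 1123^( - 1) 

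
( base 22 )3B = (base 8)115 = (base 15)52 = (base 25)32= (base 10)77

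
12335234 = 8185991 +4149243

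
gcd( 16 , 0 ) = 16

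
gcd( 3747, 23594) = 1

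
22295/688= 32+279/688 = 32.41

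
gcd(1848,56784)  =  168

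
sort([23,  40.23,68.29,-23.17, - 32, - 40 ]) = [ - 40, - 32, - 23.17, 23,40.23, 68.29 ]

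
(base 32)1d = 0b101101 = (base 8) 55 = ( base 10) 45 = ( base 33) 1c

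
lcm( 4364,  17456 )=17456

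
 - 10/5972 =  - 5/2986 =- 0.00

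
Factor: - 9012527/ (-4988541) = 3^(  -  1 )*23^1*71^1*181^(  -  1 )*5519^1*9187^( - 1 ) 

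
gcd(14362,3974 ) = 2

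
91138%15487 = 13703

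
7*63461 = 444227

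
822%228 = 138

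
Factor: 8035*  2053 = 5^1 * 1607^1*2053^1 =16495855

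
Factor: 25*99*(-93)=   -  230175 = - 3^3*5^2*11^1*31^1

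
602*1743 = 1049286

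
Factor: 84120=2^3*3^1*5^1*701^1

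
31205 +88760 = 119965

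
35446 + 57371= 92817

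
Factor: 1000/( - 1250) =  - 2^2 *5^ ( - 1 ) = -4/5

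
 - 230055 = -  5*46011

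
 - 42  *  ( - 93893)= 3943506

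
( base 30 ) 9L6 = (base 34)7IW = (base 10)8736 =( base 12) 5080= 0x2220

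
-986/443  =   - 986/443=- 2.23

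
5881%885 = 571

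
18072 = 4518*4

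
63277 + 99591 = 162868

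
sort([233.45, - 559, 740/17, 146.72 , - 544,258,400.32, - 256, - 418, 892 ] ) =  [ - 559, - 544,-418, - 256,  740/17, 146.72, 233.45, 258, 400.32, 892 ] 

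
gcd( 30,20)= 10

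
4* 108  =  432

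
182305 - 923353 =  - 741048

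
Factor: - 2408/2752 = -7/8= - 2^(-3)*7^1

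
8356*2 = 16712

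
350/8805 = 70/1761 =0.04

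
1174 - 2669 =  - 1495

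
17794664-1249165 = 16545499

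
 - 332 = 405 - 737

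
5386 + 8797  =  14183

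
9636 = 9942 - 306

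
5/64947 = 5/64947  =  0.00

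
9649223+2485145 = 12134368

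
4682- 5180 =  - 498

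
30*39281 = 1178430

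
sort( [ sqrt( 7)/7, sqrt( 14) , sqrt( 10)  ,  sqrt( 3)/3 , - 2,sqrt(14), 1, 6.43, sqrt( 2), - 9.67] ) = [-9.67, - 2, sqrt(7 ) /7, sqrt(3)/3,1,sqrt(2 ), sqrt (10),sqrt(14), sqrt(14), 6.43]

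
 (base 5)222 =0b111110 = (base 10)62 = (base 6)142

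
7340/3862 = 1 + 1739/1931 = 1.90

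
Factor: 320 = 2^6*5^1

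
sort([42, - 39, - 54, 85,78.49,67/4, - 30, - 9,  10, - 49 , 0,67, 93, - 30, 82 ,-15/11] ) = [ - 54,-49, - 39, - 30  , - 30, - 9, - 15/11,0,10,67/4 , 42,67,  78.49,  82,85 , 93]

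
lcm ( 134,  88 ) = 5896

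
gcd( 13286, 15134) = 14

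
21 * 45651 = 958671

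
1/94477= 1/94477 = 0.00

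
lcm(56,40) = 280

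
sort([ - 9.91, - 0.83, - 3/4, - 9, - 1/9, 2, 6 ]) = [ - 9.91, - 9, - 0.83, - 3/4,-1/9, 2, 6 ]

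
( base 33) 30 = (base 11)90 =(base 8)143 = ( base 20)4J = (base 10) 99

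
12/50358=2/8393 = 0.00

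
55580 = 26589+28991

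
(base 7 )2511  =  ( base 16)3AB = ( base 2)1110101011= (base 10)939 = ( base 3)1021210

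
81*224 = 18144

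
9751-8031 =1720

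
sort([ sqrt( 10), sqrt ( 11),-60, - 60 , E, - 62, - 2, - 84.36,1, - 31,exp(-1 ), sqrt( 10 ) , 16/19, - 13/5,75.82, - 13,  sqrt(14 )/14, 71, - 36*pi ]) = [ - 36*pi, - 84.36,-62, - 60, - 60, - 31, - 13, - 13/5, - 2 , sqrt(14 ) /14,exp( - 1 ),16/19  ,  1,E,sqrt( 10 ),sqrt(10),sqrt(11 ), 71,75.82 ] 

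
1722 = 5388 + -3666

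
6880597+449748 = 7330345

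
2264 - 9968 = - 7704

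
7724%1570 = 1444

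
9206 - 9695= - 489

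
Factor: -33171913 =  - 17^1 * 1951289^1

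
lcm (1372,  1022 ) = 100156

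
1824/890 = 2 + 22/445 = 2.05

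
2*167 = 334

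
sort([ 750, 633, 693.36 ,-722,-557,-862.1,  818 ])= [ - 862.1, - 722,-557,  633,  693.36, 750, 818 ] 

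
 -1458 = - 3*486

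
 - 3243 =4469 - 7712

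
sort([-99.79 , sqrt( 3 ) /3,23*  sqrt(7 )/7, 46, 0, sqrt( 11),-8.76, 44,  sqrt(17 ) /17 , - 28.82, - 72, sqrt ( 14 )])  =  [  -  99.79, - 72, - 28.82, - 8.76, 0, sqrt (17 ) /17,sqrt ( 3) /3, sqrt( 11), sqrt ( 14), 23 * sqrt(7)/7, 44,  46]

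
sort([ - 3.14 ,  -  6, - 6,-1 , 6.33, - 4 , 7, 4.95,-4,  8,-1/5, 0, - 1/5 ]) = [ - 6,- 6 , - 4, - 4, - 3.14,-1, - 1/5, - 1/5,0,4.95,6.33, 7,8]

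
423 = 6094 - 5671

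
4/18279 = 4/18279 = 0.00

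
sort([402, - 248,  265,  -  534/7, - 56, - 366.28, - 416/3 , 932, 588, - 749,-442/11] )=[ - 749, -366.28, - 248 , - 416/3, - 534/7, - 56, - 442/11,265 , 402, 588,932]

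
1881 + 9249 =11130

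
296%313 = 296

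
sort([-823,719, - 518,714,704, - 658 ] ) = [-823, - 658, - 518,704,  714, 719]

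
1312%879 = 433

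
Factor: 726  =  2^1*3^1*11^2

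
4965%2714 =2251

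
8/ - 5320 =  - 1/665 = - 0.00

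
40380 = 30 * 1346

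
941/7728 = 941/7728 = 0.12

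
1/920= 1/920 = 0.00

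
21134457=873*24209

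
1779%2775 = 1779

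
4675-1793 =2882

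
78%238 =78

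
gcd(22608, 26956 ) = 4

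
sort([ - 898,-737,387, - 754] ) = [ -898, - 754,-737,  387 ] 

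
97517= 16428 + 81089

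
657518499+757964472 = 1415482971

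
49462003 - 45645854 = 3816149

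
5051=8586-3535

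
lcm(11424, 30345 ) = 971040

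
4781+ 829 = 5610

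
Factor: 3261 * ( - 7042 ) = - 22963962=- 2^1*3^1*7^1 * 503^1*1087^1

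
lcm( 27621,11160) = 1104840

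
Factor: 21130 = 2^1*5^1*2113^1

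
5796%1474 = 1374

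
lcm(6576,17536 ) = 52608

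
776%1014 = 776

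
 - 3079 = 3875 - 6954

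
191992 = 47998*4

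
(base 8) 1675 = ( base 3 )1022110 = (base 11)7a0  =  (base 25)1d7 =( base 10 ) 957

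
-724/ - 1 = 724/1= 724.00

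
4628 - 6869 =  - 2241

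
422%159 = 104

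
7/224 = 1/32 =0.03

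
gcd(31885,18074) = 7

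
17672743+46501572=64174315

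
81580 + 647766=729346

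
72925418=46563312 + 26362106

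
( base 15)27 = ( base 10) 37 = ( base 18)21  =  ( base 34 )13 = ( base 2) 100101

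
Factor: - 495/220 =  - 9/4 = -  2^ ( -2)*3^2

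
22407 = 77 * 291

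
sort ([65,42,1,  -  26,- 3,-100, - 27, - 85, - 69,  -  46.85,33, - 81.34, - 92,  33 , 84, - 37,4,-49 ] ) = [ - 100 , - 92, - 85,-81.34, - 69, - 49, - 46.85,-37, - 27 ,-26 ,-3 , 1, 4 , 33,  33, 42, 65,84]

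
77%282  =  77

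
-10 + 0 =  - 10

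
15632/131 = 15632/131  =  119.33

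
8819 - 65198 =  - 56379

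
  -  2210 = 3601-5811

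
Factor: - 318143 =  - 7^1*47^1  *967^1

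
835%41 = 15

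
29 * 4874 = 141346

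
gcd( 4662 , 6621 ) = 3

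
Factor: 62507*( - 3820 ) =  - 238776740 = - 2^2*5^1*191^1*62507^1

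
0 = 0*80434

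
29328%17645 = 11683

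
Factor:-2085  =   - 3^1* 5^1 * 139^1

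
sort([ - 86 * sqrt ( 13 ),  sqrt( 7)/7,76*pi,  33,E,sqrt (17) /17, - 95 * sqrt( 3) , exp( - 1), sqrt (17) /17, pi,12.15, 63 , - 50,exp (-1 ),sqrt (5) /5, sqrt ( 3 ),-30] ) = [ - 86*sqrt ( 13),-95*sqrt(3 ), - 50, - 30,sqrt (17 ) /17,sqrt( 17) /17, exp( - 1 ), exp ( - 1), sqrt (7 )/7,sqrt( 5)/5,  sqrt(3),E,pi,12.15, 33,63,76*pi ] 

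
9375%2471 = 1962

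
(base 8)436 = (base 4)10132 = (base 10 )286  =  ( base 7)556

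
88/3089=88/3089 = 0.03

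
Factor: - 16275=  -  3^1*5^2*7^1*31^1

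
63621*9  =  572589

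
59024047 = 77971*757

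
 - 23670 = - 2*11835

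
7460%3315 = 830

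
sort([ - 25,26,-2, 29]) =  [ - 25, - 2,26, 29 ] 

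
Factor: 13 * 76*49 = 48412 = 2^2*7^2*13^1*19^1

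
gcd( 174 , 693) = 3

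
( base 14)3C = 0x36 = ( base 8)66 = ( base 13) 42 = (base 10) 54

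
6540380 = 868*7535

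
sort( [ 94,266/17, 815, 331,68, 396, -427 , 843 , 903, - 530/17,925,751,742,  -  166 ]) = [ - 427, - 166, - 530/17 , 266/17, 68, 94, 331, 396,  742, 751,815,843, 903, 925]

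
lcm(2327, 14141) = 183833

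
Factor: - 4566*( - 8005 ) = 2^1*3^1 * 5^1*761^1*1601^1= 36550830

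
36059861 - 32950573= 3109288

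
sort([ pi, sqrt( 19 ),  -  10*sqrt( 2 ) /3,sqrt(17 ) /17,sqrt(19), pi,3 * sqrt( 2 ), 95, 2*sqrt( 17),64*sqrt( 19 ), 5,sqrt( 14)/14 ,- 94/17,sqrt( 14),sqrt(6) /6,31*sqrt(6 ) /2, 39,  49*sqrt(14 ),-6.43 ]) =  [ - 6.43, - 94/17,- 10 *sqrt( 2) /3,sqrt(17) /17,sqrt(14 ) /14 , sqrt ( 6 )/6,pi,pi,sqrt(14 ),3*sqrt( 2 ),  sqrt(19 ),sqrt(19 ), 5,2*sqrt( 17),31*sqrt(6) /2,39,95,49*sqrt (14),64*sqrt(19 )] 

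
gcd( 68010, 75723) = 3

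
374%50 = 24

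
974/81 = 974/81 = 12.02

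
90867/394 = 90867/394 = 230.63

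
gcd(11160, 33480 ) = 11160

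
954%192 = 186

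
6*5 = 30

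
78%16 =14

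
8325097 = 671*12407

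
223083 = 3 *74361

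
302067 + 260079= 562146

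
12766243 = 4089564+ 8676679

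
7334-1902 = 5432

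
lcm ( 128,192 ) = 384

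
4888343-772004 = 4116339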